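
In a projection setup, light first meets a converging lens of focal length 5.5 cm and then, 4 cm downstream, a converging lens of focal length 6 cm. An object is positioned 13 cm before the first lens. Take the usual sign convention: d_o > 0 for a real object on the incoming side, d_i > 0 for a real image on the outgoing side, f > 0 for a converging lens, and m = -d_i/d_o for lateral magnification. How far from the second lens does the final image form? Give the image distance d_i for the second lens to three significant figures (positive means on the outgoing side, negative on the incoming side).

2.88 cm

Applying the thin-lens equation to the first lens, 1/5.5 = 1/13 + 1/d_i1, which gives d_i1 = 9.533 cm.
Since 9.533 cm > 4 cm, the first image lies past the second lens and serves as a virtual object: d_o2 = L - d_i1 = -5.533 cm.
Applying the thin-lens equation again with f_2 = 6 cm and d_o2 = -5.533 cm gives d_i2 = 2.879 cm.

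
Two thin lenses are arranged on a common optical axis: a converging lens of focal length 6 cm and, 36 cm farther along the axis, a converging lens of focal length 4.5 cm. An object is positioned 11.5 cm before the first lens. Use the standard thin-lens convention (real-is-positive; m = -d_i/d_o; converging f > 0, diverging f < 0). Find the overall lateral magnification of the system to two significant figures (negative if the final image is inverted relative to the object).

0.26

First lens: d_i1 = 1/(1/6 - 1/11.5) = 12.545 cm.
m_1 = -(12.545)/11.5 = -1.0909.
The intermediate image is 12.545 cm to the right of lens 1, so d_o2 = L - d_i1 = 36 - 12.545 = 23.455 cm.
Second lens: d_i2 = 1/(1/4.5 - 1/(23.455)) = 5.568 cm.
m_2 = -(5.568)/(23.455) = -0.2374.
The system's lateral magnification is m_1 m_2 = (-1.0909)(-0.2374) = 0.2590.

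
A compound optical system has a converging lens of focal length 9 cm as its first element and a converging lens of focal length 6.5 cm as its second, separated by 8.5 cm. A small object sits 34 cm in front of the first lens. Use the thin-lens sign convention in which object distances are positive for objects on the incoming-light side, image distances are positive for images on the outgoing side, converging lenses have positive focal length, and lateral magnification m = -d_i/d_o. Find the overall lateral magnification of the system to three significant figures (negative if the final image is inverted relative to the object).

-0.229

Lens 1: 1/d_i1 = 1/f_1 - 1/d_o1 = 1/9 - 1/34 = 0.08170 cm^-1, so d_i1 = 12.240 cm.
m_1 = -(12.240)/34 = -0.3600.
Since 12.240 cm > 8.5 cm, the first image lies past the second lens and serves as a virtual object: d_o2 = L - d_i1 = -3.740 cm.
Lens 2: 1/d_i2 = 1/f_2 - 1/d_o2 = 1/6.5 - 1/(-3.740) = 0.42123 cm^-1, so d_i2 = 2.374 cm.
m_2 = -(2.374)/(-3.740) = 0.6348.
Total m = m_1 x m_2 = (-0.3600)(0.6348) = -0.2285.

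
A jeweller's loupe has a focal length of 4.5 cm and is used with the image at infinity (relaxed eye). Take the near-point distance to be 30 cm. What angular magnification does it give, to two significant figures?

M = D/f = 30/4.5 = 6.667.

6.7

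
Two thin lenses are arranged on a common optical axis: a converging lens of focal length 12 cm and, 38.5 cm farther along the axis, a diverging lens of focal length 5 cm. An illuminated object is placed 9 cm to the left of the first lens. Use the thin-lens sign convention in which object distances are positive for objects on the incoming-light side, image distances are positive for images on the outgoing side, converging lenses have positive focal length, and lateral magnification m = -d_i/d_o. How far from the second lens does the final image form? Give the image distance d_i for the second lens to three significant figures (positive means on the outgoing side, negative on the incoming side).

Applying the thin-lens equation to the first lens, 1/12 = 1/9 + 1/d_i1, which gives d_i1 = -36.000 cm.
The intermediate image is virtual, 36.000 cm to the left of lens 1, so d_o2 = L - d_i1 = 38.5 - (-36.000) = 74.500 cm.
Applying the thin-lens equation again with f_2 = -5 cm and d_o2 = 74.500 cm gives d_i2 = -4.686 cm.

-4.69 cm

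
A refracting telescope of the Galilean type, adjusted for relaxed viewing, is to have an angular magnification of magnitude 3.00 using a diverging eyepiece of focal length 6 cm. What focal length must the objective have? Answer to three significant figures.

18.0 cm

|M| = f_obj/|f_eye|, so f_obj = |M| x |f_eye| = 3.0 x 6 = 18.000 cm.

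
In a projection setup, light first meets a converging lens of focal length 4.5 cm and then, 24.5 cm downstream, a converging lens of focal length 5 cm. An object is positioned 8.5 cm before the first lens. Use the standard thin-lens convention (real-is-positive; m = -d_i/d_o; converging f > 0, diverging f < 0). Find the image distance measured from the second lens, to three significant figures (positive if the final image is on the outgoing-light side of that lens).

7.52 cm

Lens 1: 1/d_i1 = 1/f_1 - 1/d_o1 = 1/4.5 - 1/8.5 = 0.10458 cm^-1, so d_i1 = 9.563 cm.
The intermediate image is 9.563 cm to the right of lens 1, so d_o2 = L - d_i1 = 24.5 - 9.563 = 14.937 cm.
Lens 2: 1/d_i2 = 1/f_2 - 1/d_o2 = 1/5 - 1/(14.937) = 0.13305 cm^-1, so d_i2 = 7.516 cm.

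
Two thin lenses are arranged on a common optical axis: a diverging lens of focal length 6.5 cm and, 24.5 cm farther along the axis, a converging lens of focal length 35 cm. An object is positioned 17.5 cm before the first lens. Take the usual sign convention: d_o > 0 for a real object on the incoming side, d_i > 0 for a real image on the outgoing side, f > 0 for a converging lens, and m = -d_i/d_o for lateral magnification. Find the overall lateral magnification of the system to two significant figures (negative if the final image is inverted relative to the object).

1.6

Lens 1: 1/d_i1 = 1/f_1 - 1/d_o1 = 1/(-6.5) - 1/17.5 = -0.21099 cm^-1, so d_i1 = -4.740 cm.
m_1 = -(-4.740)/17.5 = 0.2708.
With d_i1 < 0 the first image is virtual and lies on the object side; the object distance for lens 2 is d_o2 = 24.5 - (-4.740) = 29.240 cm.
Lens 2: 1/d_i2 = 1/f_2 - 1/d_o2 = 1/35 - 1/(29.240) = -0.00563 cm^-1, so d_i2 = -177.658 cm.
m_2 = -(-177.658)/(29.240) = 6.0759.
Total m = m_1 x m_2 = (0.2708)(6.0759) = 1.6456.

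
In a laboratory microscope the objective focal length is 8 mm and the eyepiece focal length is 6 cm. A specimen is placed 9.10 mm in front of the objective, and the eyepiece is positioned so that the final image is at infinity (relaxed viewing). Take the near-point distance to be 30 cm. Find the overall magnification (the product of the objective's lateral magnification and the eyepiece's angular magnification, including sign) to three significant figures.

-36.4

Convert to cm: f_obj = 8 mm = 0.8 cm; d_o = 9.10 mm = 0.91 cm.
Objective: 1/d_i = 1/f_obj - 1/d_o = 1/0.8 - 1/0.91 = 0.15110 cm^-1, so d_i = 6.618 cm.
m_obj = -d_i/d_o = -6.618/0.91 = -7.273.
Eyepiece angular magnification (image at infinity): M_eye = D/f_e = 30/6 = 5.000.
Overall M = m_obj x M_eye = (-7.273)(5.000) = -36.36.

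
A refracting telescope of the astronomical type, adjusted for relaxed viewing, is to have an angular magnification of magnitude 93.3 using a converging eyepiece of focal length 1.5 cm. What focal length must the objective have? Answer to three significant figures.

|M| = f_obj/|f_eye|, so f_obj = |M| x |f_eye| = 93.3 x 1.5 = 139.950 cm.

140 cm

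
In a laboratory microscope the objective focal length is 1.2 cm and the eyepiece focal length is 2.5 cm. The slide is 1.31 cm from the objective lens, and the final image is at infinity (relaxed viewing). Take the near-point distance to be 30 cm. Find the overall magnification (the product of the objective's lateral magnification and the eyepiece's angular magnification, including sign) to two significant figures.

Objective: 1/d_i = 1/f_obj - 1/d_o = 1/1.2 - 1/1.31 = 0.06997 cm^-1, so d_i = 14.291 cm.
m_obj = -d_i/d_o = -14.291/1.31 = -10.909.
Eyepiece angular magnification (image at infinity): M_eye = D/f_e = 30/2.5 = 12.000.
Overall M = m_obj x M_eye = (-10.909)(12.000) = -130.91.

-130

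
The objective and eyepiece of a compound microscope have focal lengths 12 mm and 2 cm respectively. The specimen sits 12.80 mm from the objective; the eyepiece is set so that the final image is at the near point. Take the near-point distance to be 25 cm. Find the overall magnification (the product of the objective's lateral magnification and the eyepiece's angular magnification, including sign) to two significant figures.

Convert to cm: f_obj = 12 mm = 1.2 cm; d_o = 12.80 mm = 1.28 cm.
Objective: 1/d_i = 1/f_obj - 1/d_o = 1/1.2 - 1/1.28 = 0.05208 cm^-1, so d_i = 19.200 cm.
m_obj = -d_i/d_o = -19.200/1.28 = -15.000.
Eyepiece angular magnification (image at near point): M_eye = 1 + D/f_e = 1 + 25/2 = 13.500.
Overall M = m_obj x M_eye = (-15.000)(13.500) = -202.50.

-200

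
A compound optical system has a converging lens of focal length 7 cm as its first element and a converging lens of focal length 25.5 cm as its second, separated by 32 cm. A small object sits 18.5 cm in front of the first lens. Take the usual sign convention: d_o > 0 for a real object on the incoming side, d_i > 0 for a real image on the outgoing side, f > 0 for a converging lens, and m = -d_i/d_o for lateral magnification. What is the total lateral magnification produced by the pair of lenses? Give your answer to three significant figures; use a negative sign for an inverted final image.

-3.26

Lens 1: 1/d_i1 = 1/f_1 - 1/d_o1 = 1/7 - 1/18.5 = 0.08880 cm^-1, so d_i1 = 11.261 cm.
m_1 = -(11.261)/18.5 = -0.6087.
The intermediate image is 11.261 cm to the right of lens 1, so d_o2 = L - d_i1 = 32 - 11.261 = 20.739 cm.
Lens 2: 1/d_i2 = 1/f_2 - 1/d_o2 = 1/25.5 - 1/(20.739) = -0.00900 cm^-1, so d_i2 = -111.082 cm.
m_2 = -(-111.082)/(20.739) = 5.3562.
The system's lateral magnification is m_1 m_2 = (-0.6087)(5.3562) = -3.2603.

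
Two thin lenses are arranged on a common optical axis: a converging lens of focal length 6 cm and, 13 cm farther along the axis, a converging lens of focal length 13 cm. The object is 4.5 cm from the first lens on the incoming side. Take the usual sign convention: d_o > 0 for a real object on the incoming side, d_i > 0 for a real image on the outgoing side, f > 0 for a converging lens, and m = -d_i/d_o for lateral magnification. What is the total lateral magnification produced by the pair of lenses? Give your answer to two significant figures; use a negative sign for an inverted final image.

-2.9

Lens 1: 1/d_i1 = 1/f_1 - 1/d_o1 = 1/6 - 1/4.5 = -0.05556 cm^-1, so d_i1 = -18.000 cm.
m_1 = -(-18.000)/4.5 = 4.0000.
With d_i1 < 0 the first image is virtual and lies on the object side; the object distance for lens 2 is d_o2 = 13 - (-18.000) = 31.000 cm.
Lens 2: 1/d_i2 = 1/f_2 - 1/d_o2 = 1/13 - 1/(31.000) = 0.04467 cm^-1, so d_i2 = 22.389 cm.
m_2 = -(22.389)/(31.000) = -0.7222.
Overall magnification: m = m_1 m_2 = -2.8889.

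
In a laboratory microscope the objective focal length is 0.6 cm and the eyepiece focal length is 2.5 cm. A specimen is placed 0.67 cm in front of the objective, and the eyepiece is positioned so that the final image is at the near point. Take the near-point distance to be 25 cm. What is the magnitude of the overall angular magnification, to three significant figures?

Objective: 1/d_i = 1/f_obj - 1/d_o = 1/0.6 - 1/0.67 = 0.17413 cm^-1, so d_i = 5.743 cm.
m_obj = -d_i/d_o = -5.743/0.67 = -8.571.
Eyepiece angular magnification (image at near point): M_eye = 1 + D/f_e = 1 + 25/2.5 = 11.000.
Overall M = m_obj x M_eye = (-8.571)(11.000) = -94.29.
|M| = 94.29.

94.3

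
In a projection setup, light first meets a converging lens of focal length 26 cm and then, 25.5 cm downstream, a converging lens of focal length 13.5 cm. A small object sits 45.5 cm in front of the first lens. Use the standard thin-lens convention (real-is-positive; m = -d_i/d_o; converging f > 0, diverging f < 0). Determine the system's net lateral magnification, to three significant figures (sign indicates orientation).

-0.370

Lens 1: 1/d_i1 = 1/f_1 - 1/d_o1 = 1/26 - 1/45.5 = 0.01648 cm^-1, so d_i1 = 60.667 cm.
m_1 = -(60.667)/45.5 = -1.3333.
This image would form 60.667 cm past lens 1, i.e. 35.167 cm beyond lens 2, so it is a virtual object for lens 2: d_o2 = 25.5 - 60.667 = -35.167 cm.
Lens 2: 1/d_i2 = 1/f_2 - 1/d_o2 = 1/13.5 - 1/(-35.167) = 0.10251 cm^-1, so d_i2 = 9.755 cm.
m_2 = -(9.755)/(-35.167) = 0.2774.
Total m = m_1 x m_2 = (-1.3333)(0.2774) = -0.3699.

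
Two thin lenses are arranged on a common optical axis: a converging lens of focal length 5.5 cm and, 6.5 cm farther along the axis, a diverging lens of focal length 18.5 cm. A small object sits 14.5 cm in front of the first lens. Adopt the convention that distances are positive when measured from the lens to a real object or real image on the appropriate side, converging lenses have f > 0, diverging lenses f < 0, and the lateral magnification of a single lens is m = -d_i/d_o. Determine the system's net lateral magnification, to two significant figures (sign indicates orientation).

-0.70

Lens 1: 1/d_i1 = 1/f_1 - 1/d_o1 = 1/5.5 - 1/14.5 = 0.11285 cm^-1, so d_i1 = 8.861 cm.
m_1 = -(8.861)/14.5 = -0.6111.
This image would form 8.861 cm past lens 1, i.e. 2.361 cm beyond lens 2, so it is a virtual object for lens 2: d_o2 = 6.5 - 8.861 = -2.361 cm.
Lens 2: 1/d_i2 = 1/f_2 - 1/d_o2 = 1/(-18.5) - 1/(-2.361) = 0.36948 cm^-1, so d_i2 = 2.707 cm.
m_2 = -(2.707)/(-2.361) = 1.1463.
The system's lateral magnification is m_1 m_2 = (-0.6111)(1.1463) = -0.7005.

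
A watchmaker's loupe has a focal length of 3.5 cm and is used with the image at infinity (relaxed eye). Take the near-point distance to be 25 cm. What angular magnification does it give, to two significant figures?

M = D/f = 25/3.5 = 7.143.

7.1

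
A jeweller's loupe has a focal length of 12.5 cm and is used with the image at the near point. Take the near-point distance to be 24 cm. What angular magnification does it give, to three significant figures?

M = 1 + D/f = 1 + 24/12.5 = 2.920.

2.92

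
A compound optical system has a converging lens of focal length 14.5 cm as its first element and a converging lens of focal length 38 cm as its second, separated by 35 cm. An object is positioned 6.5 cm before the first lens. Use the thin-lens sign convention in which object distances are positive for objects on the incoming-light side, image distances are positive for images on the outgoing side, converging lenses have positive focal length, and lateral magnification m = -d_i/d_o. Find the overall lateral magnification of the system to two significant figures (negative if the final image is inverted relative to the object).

-7.8

First lens: d_i1 = 1/(1/14.5 - 1/6.5) = -11.781 cm.
m_1 = -(-11.781)/6.5 = 1.8125.
With d_i1 < 0 the first image is virtual and lies on the object side; the object distance for lens 2 is d_o2 = 35 - (-11.781) = 46.781 cm.
Second lens: d_i2 = 1/(1/38 - 1/(46.781)) = 202.441 cm.
m_2 = -(202.441)/(46.781) = -4.3274.
Overall magnification: m = m_1 m_2 = -7.8434.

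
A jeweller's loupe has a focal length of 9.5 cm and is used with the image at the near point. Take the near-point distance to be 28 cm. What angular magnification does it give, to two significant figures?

3.9

M = 1 + D/f = 1 + 28/9.5 = 3.947.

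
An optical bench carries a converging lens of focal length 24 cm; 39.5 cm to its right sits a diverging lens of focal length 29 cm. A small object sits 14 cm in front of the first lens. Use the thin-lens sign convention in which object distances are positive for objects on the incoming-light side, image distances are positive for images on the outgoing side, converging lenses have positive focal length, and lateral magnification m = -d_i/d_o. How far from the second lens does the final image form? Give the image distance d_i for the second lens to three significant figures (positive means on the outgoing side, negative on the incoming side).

Lens 1: 1/d_i1 = 1/f_1 - 1/d_o1 = 1/24 - 1/14 = -0.02976 cm^-1, so d_i1 = -33.600 cm.
The intermediate image is virtual, 33.600 cm to the left of lens 1, so d_o2 = L - d_i1 = 39.5 - (-33.600) = 73.100 cm.
Lens 2: 1/d_i2 = 1/f_2 - 1/d_o2 = 1/(-29) - 1/(73.100) = -0.04816 cm^-1, so d_i2 = -20.763 cm.

-20.8 cm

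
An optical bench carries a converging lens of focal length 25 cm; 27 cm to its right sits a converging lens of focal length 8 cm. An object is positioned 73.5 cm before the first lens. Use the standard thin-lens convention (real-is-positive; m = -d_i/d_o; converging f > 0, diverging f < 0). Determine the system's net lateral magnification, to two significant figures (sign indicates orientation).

-0.22

Applying the thin-lens equation to the first lens, 1/25 = 1/73.5 + 1/d_i1, which gives d_i1 = 37.887 cm.
Its lateral magnification is m_1 = -d_i1/d_o1 = -(37.887)/73.5 = -0.5155.
This image would form 37.887 cm past lens 1, i.e. 10.887 cm beyond lens 2, so it is a virtual object for lens 2: d_o2 = 27 - 37.887 = -10.887 cm.
Applying the thin-lens equation again with f_2 = 8 cm and d_o2 = -10.887 cm gives d_i2 = 4.611 cm.
m_2 = -(4.611)/(-10.887) = 0.4236.
The system's lateral magnification is m_1 m_2 = (-0.5155)(0.4236) = -0.2183.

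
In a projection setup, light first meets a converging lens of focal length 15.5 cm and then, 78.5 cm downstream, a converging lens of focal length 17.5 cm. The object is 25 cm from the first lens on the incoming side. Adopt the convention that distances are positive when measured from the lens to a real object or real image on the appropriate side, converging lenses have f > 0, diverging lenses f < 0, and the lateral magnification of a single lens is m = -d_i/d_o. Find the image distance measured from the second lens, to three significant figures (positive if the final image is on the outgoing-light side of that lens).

Applying the thin-lens equation to the first lens, 1/15.5 = 1/25 + 1/d_i1, which gives d_i1 = 40.789 cm.
That image sits 37.711 cm in front of the second lens, so d_o2 = 37.711 cm.
Applying the thin-lens equation again with f_2 = 17.5 cm and d_o2 = 37.711 cm gives d_i2 = 32.653 cm.

32.7 cm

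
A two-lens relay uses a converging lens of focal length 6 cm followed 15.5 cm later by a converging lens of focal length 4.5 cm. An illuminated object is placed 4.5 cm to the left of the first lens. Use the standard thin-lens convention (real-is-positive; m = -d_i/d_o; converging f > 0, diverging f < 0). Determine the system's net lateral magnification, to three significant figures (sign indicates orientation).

-0.621

Lens 1: 1/d_i1 = 1/f_1 - 1/d_o1 = 1/6 - 1/4.5 = -0.05556 cm^-1, so d_i1 = -18.000 cm.
m_1 = -(-18.000)/4.5 = 4.0000.
With d_i1 < 0 the first image is virtual and lies on the object side; the object distance for lens 2 is d_o2 = 15.5 - (-18.000) = 33.500 cm.
Lens 2: 1/d_i2 = 1/f_2 - 1/d_o2 = 1/4.5 - 1/(33.500) = 0.19237 cm^-1, so d_i2 = 5.198 cm.
m_2 = -(5.198)/(33.500) = -0.1552.
Overall magnification: m = m_1 m_2 = -0.6207.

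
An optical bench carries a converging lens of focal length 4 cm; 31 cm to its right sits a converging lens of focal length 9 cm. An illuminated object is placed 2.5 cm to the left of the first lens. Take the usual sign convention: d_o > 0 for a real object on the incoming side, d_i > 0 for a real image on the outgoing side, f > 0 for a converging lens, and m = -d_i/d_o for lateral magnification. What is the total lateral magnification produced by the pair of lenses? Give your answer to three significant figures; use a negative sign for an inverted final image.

-0.837

First lens: d_i1 = 1/(1/4 - 1/2.5) = -6.667 cm.
m_1 = -(-6.667)/2.5 = 2.6667.
The intermediate image is virtual, 6.667 cm to the left of lens 1, so d_o2 = L - d_i1 = 31 - (-6.667) = 37.667 cm.
Second lens: d_i2 = 1/(1/9 - 1/(37.667)) = 11.826 cm.
m_2 = -(11.826)/(37.667) = -0.3140.
Total m = m_1 x m_2 = (2.6667)(-0.3140) = -0.8372.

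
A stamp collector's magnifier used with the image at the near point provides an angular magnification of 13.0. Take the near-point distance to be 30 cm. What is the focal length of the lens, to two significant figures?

For the image at the near point, M = 1 + D/f.
f = D/(M - 1) = 30/(13.0 - 1) = 2.500 cm.

2.5 cm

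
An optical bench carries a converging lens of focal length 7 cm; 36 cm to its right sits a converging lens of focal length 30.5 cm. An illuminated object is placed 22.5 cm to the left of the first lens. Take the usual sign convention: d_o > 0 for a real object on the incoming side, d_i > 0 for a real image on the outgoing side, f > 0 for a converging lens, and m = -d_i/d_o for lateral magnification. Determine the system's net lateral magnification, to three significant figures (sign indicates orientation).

First lens: d_i1 = 1/(1/7 - 1/22.5) = 10.161 cm.
m_1 = -(10.161)/22.5 = -0.4516.
That image sits 25.839 cm in front of the second lens, so d_o2 = 25.839 cm.
Second lens: d_i2 = 1/(1/30.5 - 1/(25.839)) = -169.069 cm.
m_2 = -(-169.069)/(25.839) = 6.5433.
The system's lateral magnification is m_1 m_2 = (-0.4516)(6.5433) = -2.9550.

-2.96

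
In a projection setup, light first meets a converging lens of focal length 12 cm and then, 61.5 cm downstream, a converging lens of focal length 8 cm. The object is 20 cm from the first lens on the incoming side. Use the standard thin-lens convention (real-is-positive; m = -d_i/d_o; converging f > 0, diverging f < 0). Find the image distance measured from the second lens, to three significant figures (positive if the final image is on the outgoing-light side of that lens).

First lens: d_i1 = 1/(1/12 - 1/20) = 30.000 cm.
Object distance for lens 2: d_o2 = 61.5 - 30.000 = 31.500 cm.
Second lens: d_i2 = 1/(1/8 - 1/(31.500)) = 10.723 cm.

10.7 cm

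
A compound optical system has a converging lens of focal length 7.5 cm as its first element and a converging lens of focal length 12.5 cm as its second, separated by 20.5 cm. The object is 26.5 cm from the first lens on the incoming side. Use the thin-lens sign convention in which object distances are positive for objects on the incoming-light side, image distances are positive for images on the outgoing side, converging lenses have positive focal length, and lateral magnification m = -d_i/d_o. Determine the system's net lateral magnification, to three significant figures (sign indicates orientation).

-2.01

First lens: d_i1 = 1/(1/7.5 - 1/26.5) = 10.461 cm.
m_1 = -(10.461)/26.5 = -0.3947.
Object distance for lens 2: d_o2 = 20.5 - 10.461 = 10.039 cm.
Second lens: d_i2 = 1/(1/12.5 - 1/(10.039)) = -51.003 cm.
m_2 = -(-51.003)/(10.039) = 5.0802.
Overall magnification: m = m_1 m_2 = -2.0053.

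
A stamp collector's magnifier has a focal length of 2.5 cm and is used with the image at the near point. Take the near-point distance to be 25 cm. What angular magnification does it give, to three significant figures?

11.0

M = 1 + D/f = 1 + 25/2.5 = 11.000.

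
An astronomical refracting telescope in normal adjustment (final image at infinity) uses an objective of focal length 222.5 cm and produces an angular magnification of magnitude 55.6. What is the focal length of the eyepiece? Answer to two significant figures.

4.0 cm

|M| = f_obj/f_eye, so f_eye = f_obj/|M| = 222.5/55.6 = 4.002 cm.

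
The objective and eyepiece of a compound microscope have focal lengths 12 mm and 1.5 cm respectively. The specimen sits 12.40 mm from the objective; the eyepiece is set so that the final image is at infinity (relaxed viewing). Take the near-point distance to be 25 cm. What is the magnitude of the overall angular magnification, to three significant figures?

500

Convert to cm: f_obj = 12 mm = 1.2 cm; d_o = 12.40 mm = 1.24 cm.
Objective: 1/d_i = 1/f_obj - 1/d_o = 1/1.2 - 1/1.24 = 0.02688 cm^-1, so d_i = 37.200 cm.
m_obj = -d_i/d_o = -37.200/1.24 = -30.000.
Eyepiece angular magnification (image at infinity): M_eye = D/f_e = 25/1.5 = 16.667.
Overall M = m_obj x M_eye = (-30.000)(16.667) = -500.00.
|M| = 500.00.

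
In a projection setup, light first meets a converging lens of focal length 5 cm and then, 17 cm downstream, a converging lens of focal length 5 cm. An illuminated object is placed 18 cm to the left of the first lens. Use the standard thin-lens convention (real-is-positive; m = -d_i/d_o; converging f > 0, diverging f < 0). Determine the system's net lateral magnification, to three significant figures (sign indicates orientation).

Applying the thin-lens equation to the first lens, 1/5 = 1/18 + 1/d_i1, which gives d_i1 = 6.923 cm.
Its lateral magnification is m_1 = -d_i1/d_o1 = -(6.923)/18 = -0.3846.
That image sits 10.077 cm in front of the second lens, so d_o2 = 10.077 cm.
Applying the thin-lens equation again with f_2 = 5 cm and d_o2 = 10.077 cm gives d_i2 = 9.924 cm.
m_2 = -(9.924)/(10.077) = -0.9848.
The system's lateral magnification is m_1 m_2 = (-0.3846)(-0.9848) = 0.3788.

0.379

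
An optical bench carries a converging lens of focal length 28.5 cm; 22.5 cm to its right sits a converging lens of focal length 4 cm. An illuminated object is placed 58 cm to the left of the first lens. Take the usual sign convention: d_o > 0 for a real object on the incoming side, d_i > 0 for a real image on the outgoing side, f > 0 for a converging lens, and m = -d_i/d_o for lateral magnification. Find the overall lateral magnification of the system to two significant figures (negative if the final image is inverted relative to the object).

Lens 1: 1/d_i1 = 1/f_1 - 1/d_o1 = 1/28.5 - 1/58 = 0.01785 cm^-1, so d_i1 = 56.034 cm.
m_1 = -(56.034)/58 = -0.9661.
Since 56.034 cm > 22.5 cm, the first image lies past the second lens and serves as a virtual object: d_o2 = L - d_i1 = -33.534 cm.
Lens 2: 1/d_i2 = 1/f_2 - 1/d_o2 = 1/4 - 1/(-33.534) = 0.27982 cm^-1, so d_i2 = 3.574 cm.
m_2 = -(3.574)/(-33.534) = 0.1066.
Total m = m_1 x m_2 = (-0.9661)(0.1066) = -0.1030.

-0.10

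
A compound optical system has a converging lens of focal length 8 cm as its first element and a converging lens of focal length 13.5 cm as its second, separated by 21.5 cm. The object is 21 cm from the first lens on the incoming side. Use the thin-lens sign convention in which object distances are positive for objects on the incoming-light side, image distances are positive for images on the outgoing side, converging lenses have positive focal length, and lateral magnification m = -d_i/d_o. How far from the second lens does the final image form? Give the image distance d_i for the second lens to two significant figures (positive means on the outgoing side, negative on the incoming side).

-24 cm

Applying the thin-lens equation to the first lens, 1/8 = 1/21 + 1/d_i1, which gives d_i1 = 12.923 cm.
Object distance for lens 2: d_o2 = 21.5 - 12.923 = 8.577 cm.
Applying the thin-lens equation again with f_2 = 13.5 cm and d_o2 = 8.577 cm gives d_i2 = -23.520 cm.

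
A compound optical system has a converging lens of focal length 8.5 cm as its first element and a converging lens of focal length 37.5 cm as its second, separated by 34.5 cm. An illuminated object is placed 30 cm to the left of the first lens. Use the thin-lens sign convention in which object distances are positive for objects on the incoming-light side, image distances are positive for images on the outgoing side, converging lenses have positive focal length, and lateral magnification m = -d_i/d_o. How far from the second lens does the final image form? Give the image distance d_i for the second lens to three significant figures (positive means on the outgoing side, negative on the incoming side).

-57.1 cm

Lens 1: 1/d_i1 = 1/f_1 - 1/d_o1 = 1/8.5 - 1/30 = 0.08431 cm^-1, so d_i1 = 11.860 cm.
That image sits 22.640 cm in front of the second lens, so d_o2 = 22.640 cm.
Lens 2: 1/d_i2 = 1/f_2 - 1/d_o2 = 1/37.5 - 1/(22.640) = -0.01750 cm^-1, so d_i2 = -57.130 cm.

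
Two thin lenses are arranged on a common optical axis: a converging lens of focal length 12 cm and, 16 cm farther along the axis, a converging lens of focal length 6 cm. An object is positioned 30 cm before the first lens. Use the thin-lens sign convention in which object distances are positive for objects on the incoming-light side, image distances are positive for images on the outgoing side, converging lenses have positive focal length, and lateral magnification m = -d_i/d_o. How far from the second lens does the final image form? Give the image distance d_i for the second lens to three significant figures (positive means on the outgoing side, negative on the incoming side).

2.40 cm

Lens 1: 1/d_i1 = 1/f_1 - 1/d_o1 = 1/12 - 1/30 = 0.05000 cm^-1, so d_i1 = 20.000 cm.
Since 20.000 cm > 16 cm, the first image lies past the second lens and serves as a virtual object: d_o2 = L - d_i1 = -4.000 cm.
Lens 2: 1/d_i2 = 1/f_2 - 1/d_o2 = 1/6 - 1/(-4.000) = 0.41667 cm^-1, so d_i2 = 2.400 cm.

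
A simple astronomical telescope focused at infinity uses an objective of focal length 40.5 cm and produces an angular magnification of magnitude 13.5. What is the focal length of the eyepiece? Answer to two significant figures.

3.0 cm

|M| = f_obj/f_eye, so f_eye = f_obj/|M| = 40.5/13.5 = 3.000 cm.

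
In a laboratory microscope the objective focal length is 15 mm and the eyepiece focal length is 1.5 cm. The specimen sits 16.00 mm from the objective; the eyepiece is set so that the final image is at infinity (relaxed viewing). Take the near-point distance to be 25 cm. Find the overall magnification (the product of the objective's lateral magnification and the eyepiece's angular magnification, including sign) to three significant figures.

-250

Convert to cm: f_obj = 15 mm = 1.5 cm; d_o = 16.00 mm = 1.60 cm.
Objective: 1/d_i = 1/f_obj - 1/d_o = 1/1.5 - 1/1.60 = 0.04167 cm^-1, so d_i = 24.000 cm.
m_obj = -d_i/d_o = -24.000/1.60 = -15.000.
Eyepiece angular magnification (image at infinity): M_eye = D/f_e = 25/1.5 = 16.667.
Overall M = m_obj x M_eye = (-15.000)(16.667) = -250.00.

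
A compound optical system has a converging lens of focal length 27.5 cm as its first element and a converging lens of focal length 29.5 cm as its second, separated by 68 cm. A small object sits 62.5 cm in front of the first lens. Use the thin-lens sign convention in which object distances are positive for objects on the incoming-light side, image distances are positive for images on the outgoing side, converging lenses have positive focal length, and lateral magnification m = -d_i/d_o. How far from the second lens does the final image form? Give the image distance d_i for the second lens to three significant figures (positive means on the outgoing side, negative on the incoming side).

First lens: d_i1 = 1/(1/27.5 - 1/62.5) = 49.107 cm.
That image sits 18.893 cm in front of the second lens, so d_o2 = 18.893 cm.
Second lens: d_i2 = 1/(1/29.5 - 1/(18.893)) = -52.544 cm.

-52.5 cm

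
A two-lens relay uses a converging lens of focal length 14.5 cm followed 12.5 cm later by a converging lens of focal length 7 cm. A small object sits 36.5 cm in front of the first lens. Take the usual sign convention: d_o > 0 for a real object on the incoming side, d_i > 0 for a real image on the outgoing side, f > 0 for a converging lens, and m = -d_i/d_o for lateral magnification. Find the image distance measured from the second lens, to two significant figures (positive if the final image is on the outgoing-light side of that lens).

4.4 cm

First lens: d_i1 = 1/(1/14.5 - 1/36.5) = 24.057 cm.
This image would form 24.057 cm past lens 1, i.e. 11.557 cm beyond lens 2, so it is a virtual object for lens 2: d_o2 = 12.5 - 24.057 = -11.557 cm.
Second lens: d_i2 = 1/(1/7 - 1/(-11.557)) = 4.359 cm.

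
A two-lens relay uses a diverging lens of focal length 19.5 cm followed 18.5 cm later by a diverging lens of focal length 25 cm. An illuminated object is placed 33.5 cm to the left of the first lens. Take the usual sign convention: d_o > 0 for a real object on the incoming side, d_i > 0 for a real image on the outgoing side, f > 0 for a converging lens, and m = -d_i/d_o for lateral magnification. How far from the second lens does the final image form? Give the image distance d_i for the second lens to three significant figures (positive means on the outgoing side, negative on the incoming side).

-13.8 cm

Applying the thin-lens equation to the first lens, 1/(-19.5) = 1/33.5 + 1/d_i1, which gives d_i1 = -12.325 cm.
With d_i1 < 0 the first image is virtual and lies on the object side; the object distance for lens 2 is d_o2 = 18.5 - (-12.325) = 30.825 cm.
Applying the thin-lens equation again with f_2 = -25 cm and d_o2 = 30.825 cm gives d_i2 = -13.804 cm.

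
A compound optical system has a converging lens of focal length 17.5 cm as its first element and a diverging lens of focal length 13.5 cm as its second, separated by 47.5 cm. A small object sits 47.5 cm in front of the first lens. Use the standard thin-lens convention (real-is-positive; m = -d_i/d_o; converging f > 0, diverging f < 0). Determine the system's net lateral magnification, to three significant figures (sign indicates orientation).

First lens: d_i1 = 1/(1/17.5 - 1/47.5) = 27.708 cm.
m_1 = -(27.708)/47.5 = -0.5833.
Object distance for lens 2: d_o2 = 47.5 - 27.708 = 19.792 cm.
Second lens: d_i2 = 1/(1/(-13.5) - 1/(19.792)) = -8.026 cm.
m_2 = -(-8.026)/(19.792) = 0.4055.
Overall magnification: m = m_1 m_2 = -0.2365.

-0.237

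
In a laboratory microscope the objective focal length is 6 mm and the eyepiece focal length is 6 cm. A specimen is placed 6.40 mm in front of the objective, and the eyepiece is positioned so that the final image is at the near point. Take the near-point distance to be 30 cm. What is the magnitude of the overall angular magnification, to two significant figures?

Convert to cm: f_obj = 6 mm = 0.6 cm; d_o = 6.40 mm = 0.64 cm.
Objective: 1/d_i = 1/f_obj - 1/d_o = 1/0.6 - 1/0.64 = 0.10417 cm^-1, so d_i = 9.600 cm.
m_obj = -d_i/d_o = -9.600/0.64 = -15.000.
Eyepiece angular magnification (image at near point): M_eye = 1 + D/f_e = 1 + 30/6 = 6.000.
Overall M = m_obj x M_eye = (-15.000)(6.000) = -90.00.
|M| = 90.00.

90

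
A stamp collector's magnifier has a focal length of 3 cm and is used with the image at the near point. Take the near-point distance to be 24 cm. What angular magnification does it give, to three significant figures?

9.00

M = 1 + D/f = 1 + 24/3 = 9.000.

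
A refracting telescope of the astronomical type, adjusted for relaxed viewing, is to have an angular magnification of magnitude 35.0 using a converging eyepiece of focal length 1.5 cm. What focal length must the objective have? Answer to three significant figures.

|M| = f_obj/|f_eye|, so f_obj = |M| x |f_eye| = 35.0 x 1.5 = 52.500 cm.

52.5 cm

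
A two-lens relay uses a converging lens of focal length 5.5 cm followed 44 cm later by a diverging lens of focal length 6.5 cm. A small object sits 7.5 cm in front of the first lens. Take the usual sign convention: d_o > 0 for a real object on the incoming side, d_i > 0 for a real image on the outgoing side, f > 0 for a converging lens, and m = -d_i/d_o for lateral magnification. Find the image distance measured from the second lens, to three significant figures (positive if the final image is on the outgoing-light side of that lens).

-5.09 cm

First lens: d_i1 = 1/(1/5.5 - 1/7.5) = 20.625 cm.
The intermediate image is 20.625 cm to the right of lens 1, so d_o2 = L - d_i1 = 44 - 20.625 = 23.375 cm.
Second lens: d_i2 = 1/(1/(-6.5) - 1/(23.375)) = -5.086 cm.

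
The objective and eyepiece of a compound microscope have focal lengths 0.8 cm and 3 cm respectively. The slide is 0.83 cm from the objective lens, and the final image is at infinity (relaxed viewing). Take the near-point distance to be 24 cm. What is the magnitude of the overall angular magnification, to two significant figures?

210

Objective: 1/d_i = 1/f_obj - 1/d_o = 1/0.8 - 1/0.83 = 0.04518 cm^-1, so d_i = 22.133 cm.
m_obj = -d_i/d_o = -22.133/0.83 = -26.667.
Eyepiece angular magnification (image at infinity): M_eye = D/f_e = 24/3 = 8.000.
Overall M = m_obj x M_eye = (-26.667)(8.000) = -213.33.
|M| = 213.33.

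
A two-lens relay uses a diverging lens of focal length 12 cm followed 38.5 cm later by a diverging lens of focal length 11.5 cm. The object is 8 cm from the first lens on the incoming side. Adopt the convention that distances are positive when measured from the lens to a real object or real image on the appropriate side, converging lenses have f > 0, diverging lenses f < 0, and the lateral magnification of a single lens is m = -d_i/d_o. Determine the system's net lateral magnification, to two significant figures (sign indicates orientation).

0.13

First lens: d_i1 = 1/(1/(-12) - 1/8) = -4.800 cm.
m_1 = -(-4.800)/8 = 0.6000.
The intermediate image is virtual, 4.800 cm to the left of lens 1, so d_o2 = L - d_i1 = 38.5 - (-4.800) = 43.300 cm.
Second lens: d_i2 = 1/(1/(-11.5) - 1/(43.300)) = -9.087 cm.
m_2 = -(-9.087)/(43.300) = 0.2099.
Overall magnification: m = m_1 m_2 = 0.1259.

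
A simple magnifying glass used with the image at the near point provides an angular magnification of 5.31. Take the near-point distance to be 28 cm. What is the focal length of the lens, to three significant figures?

6.50 cm

For the image at the near point, M = 1 + D/f.
f = D/(M - 1) = 28/(5.31 - 1) = 6.497 cm.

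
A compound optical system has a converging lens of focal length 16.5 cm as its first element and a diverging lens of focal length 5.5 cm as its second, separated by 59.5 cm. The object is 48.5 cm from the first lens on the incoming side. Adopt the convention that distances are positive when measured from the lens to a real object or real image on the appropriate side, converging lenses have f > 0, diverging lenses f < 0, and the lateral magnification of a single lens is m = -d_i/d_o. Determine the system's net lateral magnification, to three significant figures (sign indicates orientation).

-0.0709

First lens: d_i1 = 1/(1/16.5 - 1/48.5) = 25.008 cm.
m_1 = -(25.008)/48.5 = -0.5156.
That image sits 34.492 cm in front of the second lens, so d_o2 = 34.492 cm.
Second lens: d_i2 = 1/(1/(-5.5) - 1/(34.492)) = -4.744 cm.
m_2 = -(-4.744)/(34.492) = 0.1375.
Overall magnification: m = m_1 m_2 = -0.0709.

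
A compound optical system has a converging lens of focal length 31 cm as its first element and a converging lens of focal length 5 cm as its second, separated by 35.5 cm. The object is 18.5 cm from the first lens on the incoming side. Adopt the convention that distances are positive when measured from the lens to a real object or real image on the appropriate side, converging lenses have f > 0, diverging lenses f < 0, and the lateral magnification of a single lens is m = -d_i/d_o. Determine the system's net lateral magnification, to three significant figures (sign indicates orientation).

First lens: d_i1 = 1/(1/31 - 1/18.5) = -45.880 cm.
m_1 = -(-45.880)/18.5 = 2.4800.
The intermediate image is virtual, 45.880 cm to the left of lens 1, so d_o2 = L - d_i1 = 35.5 - (-45.880) = 81.380 cm.
Second lens: d_i2 = 1/(1/5 - 1/(81.380)) = 5.327 cm.
m_2 = -(5.327)/(81.380) = -0.0655.
Total m = m_1 x m_2 = (2.4800)(-0.0655) = -0.1623.

-0.162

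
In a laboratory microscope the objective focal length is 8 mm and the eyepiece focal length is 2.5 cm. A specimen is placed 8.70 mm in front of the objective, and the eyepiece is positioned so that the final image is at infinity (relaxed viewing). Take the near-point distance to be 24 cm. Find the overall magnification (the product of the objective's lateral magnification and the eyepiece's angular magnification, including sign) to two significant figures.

Convert to cm: f_obj = 8 mm = 0.8 cm; d_o = 8.70 mm = 0.87 cm.
Objective: 1/d_i = 1/f_obj - 1/d_o = 1/0.8 - 1/0.87 = 0.10057 cm^-1, so d_i = 9.943 cm.
m_obj = -d_i/d_o = -9.943/0.87 = -11.429.
Eyepiece angular magnification (image at infinity): M_eye = D/f_e = 24/2.5 = 9.600.
Overall M = m_obj x M_eye = (-11.429)(9.600) = -109.71.

-110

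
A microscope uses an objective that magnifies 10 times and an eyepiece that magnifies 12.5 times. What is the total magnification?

125

The overall magnification of a compound microscope is the product of the objective and eyepiece magnifications:
M = M_obj x M_eye = 10 x 12.5 = 125.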